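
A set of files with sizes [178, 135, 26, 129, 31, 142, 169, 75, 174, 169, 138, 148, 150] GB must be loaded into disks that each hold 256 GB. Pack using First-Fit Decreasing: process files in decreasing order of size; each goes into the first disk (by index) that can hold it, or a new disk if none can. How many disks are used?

10

Sorted descending: 178, 174, 169, 169, 150, 148, 142, 138, 135, 129, 75, 31, 26.
Put 178 GB in disk 1; 78 GB remain.
Put 174 GB in disk 2; 82 GB remain.
Put 169 GB in disk 3; 87 GB remain.
Put 169 GB in disk 4; 87 GB remain.
Put 150 GB in disk 5; 106 GB remain.
Put 148 GB in disk 6; 108 GB remain.
Put 142 GB in disk 7; 114 GB remain.
Put 138 GB in disk 8; 118 GB remain.
Put 135 GB in disk 9; 121 GB remain.
Put 129 GB in disk 10; 127 GB remain.
Put 75 GB in disk 1; 3 GB remain.
Put 31 GB in disk 2; 51 GB remain.
Put 26 GB in disk 2; 25 GB remain.
Final disks: [178,75] [174,31,26] [169] [169] [150] [148] [142] [138] [135] [129].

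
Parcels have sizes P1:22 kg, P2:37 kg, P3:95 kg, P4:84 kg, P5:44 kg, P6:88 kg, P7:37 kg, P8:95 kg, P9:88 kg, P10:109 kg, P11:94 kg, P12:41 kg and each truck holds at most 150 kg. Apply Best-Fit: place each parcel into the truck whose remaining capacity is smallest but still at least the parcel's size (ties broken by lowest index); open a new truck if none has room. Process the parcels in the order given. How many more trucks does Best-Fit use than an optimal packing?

Best-Fit: [22,37,84] [95,44] [88,37] [95] [88] [109,41] [94] → 7 trucks.
7 parcels exceed 75 kg (half the capacity), and no two of those can share a truck, so at least 7 trucks are needed.
So 7 is already optimal.

0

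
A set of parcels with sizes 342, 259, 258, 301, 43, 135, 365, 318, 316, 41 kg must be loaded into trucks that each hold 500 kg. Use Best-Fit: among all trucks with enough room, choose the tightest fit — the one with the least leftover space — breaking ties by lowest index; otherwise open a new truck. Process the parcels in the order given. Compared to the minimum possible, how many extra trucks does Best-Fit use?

Best-Fit: [342,43] [259] [258] [301,135,41] [365] [318] [316] → 7 trucks.
7 parcels exceed 250 kg (half the capacity), and no two of those can share a truck, so at least 7 trucks are needed.
So 7 is already optimal.

0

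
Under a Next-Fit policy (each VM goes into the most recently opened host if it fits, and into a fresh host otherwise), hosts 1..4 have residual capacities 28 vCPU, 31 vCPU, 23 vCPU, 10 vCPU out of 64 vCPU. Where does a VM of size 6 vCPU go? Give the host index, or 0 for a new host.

4

Next-Fit only looks at host 4, which has 10 vCPU free.
6 vCPU fits there.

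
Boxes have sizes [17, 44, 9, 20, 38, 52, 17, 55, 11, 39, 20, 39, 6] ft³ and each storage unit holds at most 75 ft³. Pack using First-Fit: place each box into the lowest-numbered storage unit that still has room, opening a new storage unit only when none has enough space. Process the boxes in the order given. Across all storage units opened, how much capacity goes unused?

83

storage unit 1: place 17 ft³, 58 ft³ left
storage unit 1: place 44 ft³, 14 ft³ left
storage unit 1: place 9 ft³, 5 ft³ left
storage unit 2: place 20 ft³, 55 ft³ left
storage unit 2: place 38 ft³, 17 ft³ left
storage unit 3: place 52 ft³, 23 ft³ left
storage unit 2: place 17 ft³, 0 ft³ left
storage unit 4: place 55 ft³, 20 ft³ left
storage unit 3: place 11 ft³, 12 ft³ left
storage unit 5: place 39 ft³, 36 ft³ left
storage unit 4: place 20 ft³, 0 ft³ left
storage unit 6: place 39 ft³, 36 ft³ left
storage unit 3: place 6 ft³, 6 ft³ left
6 storage units × 75 ft³ = 450 ft³; used 367 ft³; unused 83 ft³.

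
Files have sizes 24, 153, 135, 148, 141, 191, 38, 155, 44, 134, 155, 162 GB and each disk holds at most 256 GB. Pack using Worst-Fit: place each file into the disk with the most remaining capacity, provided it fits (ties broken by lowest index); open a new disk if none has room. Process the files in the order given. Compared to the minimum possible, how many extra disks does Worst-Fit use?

0

Worst-Fit: [24,153] [135,38] [148] [141,44] [191] [155] [134] [155] [162] → 9 disks.
9 files exceed 128 GB (half the capacity), and no two of those can share a disk, so at least 9 disks are needed.
So 9 is already optimal.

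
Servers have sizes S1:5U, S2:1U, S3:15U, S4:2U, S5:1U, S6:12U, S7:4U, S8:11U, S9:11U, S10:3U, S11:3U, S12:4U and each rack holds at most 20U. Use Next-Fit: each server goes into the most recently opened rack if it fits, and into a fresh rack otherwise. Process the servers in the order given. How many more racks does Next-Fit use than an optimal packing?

Next-Fit: [5,1] [15,2,1] [12,4] [11] [11,3,3] [4] → 6 racks.
Total size 72U; any packing needs at least ⌈72/20⌉ = 4 racks.
An optimal packing achieves that bound: [15,5] [12,4,4] [11,3,3,2,1] [11,1] → 4 racks.
Excess: 6 − 4 = 2.

2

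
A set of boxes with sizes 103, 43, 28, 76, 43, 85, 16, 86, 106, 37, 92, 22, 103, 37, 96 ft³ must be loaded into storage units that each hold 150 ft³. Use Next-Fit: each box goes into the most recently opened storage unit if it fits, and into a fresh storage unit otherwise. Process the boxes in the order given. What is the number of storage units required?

8 storage units

103 ft³ → storage unit 1 (remaining 47 ft³)
43 ft³ → storage unit 1 (remaining 4 ft³)
28 ft³ → storage unit 2 (remaining 122 ft³)
76 ft³ → storage unit 2 (remaining 46 ft³)
43 ft³ → storage unit 2 (remaining 3 ft³)
85 ft³ → storage unit 3 (remaining 65 ft³)
16 ft³ → storage unit 3 (remaining 49 ft³)
86 ft³ → storage unit 4 (remaining 64 ft³)
106 ft³ → storage unit 5 (remaining 44 ft³)
37 ft³ → storage unit 5 (remaining 7 ft³)
92 ft³ → storage unit 6 (remaining 58 ft³)
22 ft³ → storage unit 6 (remaining 36 ft³)
103 ft³ → storage unit 7 (remaining 47 ft³)
37 ft³ → storage unit 7 (remaining 10 ft³)
96 ft³ → storage unit 8 (remaining 54 ft³)
Final storage units: [103,43] [28,76,43] [85,16] [86] [106,37] [92,22] [103,37] [96].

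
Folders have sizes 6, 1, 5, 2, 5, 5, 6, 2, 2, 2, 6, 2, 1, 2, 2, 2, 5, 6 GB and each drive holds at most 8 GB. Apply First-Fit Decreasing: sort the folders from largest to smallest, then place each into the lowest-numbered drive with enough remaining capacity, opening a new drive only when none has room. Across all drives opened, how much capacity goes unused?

Sorted descending: 6, 6, 6, 6, 5, 5, 5, 5, 2, 2, 2, 2, 2, 2, 2, 2, 1, 1.
Put 6 GB in drive 1; 2 GB remain.
Put 6 GB in drive 2; 2 GB remain.
Put 6 GB in drive 3; 2 GB remain.
Put 6 GB in drive 4; 2 GB remain.
Put 5 GB in drive 5; 3 GB remain.
Put 5 GB in drive 6; 3 GB remain.
Put 5 GB in drive 7; 3 GB remain.
Put 5 GB in drive 8; 3 GB remain.
Put 2 GB in drive 1; 0 GB remain.
Put 2 GB in drive 2; 0 GB remain.
Put 2 GB in drive 3; 0 GB remain.
Put 2 GB in drive 4; 0 GB remain.
Put 2 GB in drive 5; 1 GB remain.
Put 2 GB in drive 6; 1 GB remain.
Put 2 GB in drive 7; 1 GB remain.
Put 2 GB in drive 8; 1 GB remain.
Put 1 GB in drive 5; 0 GB remain.
Put 1 GB in drive 6; 0 GB remain.
8 drives × 8 GB = 64 GB; used 62 GB; unused 2 GB.

2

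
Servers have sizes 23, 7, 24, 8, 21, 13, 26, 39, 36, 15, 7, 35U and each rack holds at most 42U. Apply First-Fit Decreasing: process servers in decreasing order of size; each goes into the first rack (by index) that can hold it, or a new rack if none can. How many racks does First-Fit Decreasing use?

7 racks

Sorted descending: 39, 36, 35, 26, 24, 23, 21, 15, 13, 8, 7, 7.
Put 39U in rack 1; 3U remain.
Put 36U in rack 2; 6U remain.
Put 35U in rack 3; 7U remain.
Put 26U in rack 4; 16U remain.
Put 24U in rack 5; 18U remain.
Put 23U in rack 6; 19U remain.
Put 21U in rack 7; 21U remain.
Put 15U in rack 4; 1U remain.
Put 13U in rack 5; 5U remain.
Put 8U in rack 6; 11U remain.
Put 7U in rack 3; 0U remain.
Put 7U in rack 6; 4U remain.
Final racks: [39] [36] [35,7] [26,15] [24,13] [23,8,7] [21].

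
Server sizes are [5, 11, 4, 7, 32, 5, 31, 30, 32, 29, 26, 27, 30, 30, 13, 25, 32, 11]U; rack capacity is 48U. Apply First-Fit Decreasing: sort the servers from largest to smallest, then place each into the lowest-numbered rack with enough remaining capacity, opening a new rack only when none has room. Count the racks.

Sorted descending: 32, 32, 32, 31, 30, 30, 30, 29, 27, 26, 25, 13, 11, 11, 7, 5, 5, 4.
rack 1: place 32U, 16U left
rack 2: place 32U, 16U left
rack 3: place 32U, 16U left
rack 4: place 31U, 17U left
rack 5: place 30U, 18U left
rack 6: place 30U, 18U left
rack 7: place 30U, 18U left
rack 8: place 29U, 19U left
rack 9: place 27U, 21U left
rack 10: place 26U, 22U left
rack 11: place 25U, 23U left
rack 1: place 13U, 3U left
rack 2: place 11U, 5U left
rack 3: place 11U, 5U left
rack 4: place 7U, 10U left
rack 2: place 5U, 0U left
rack 3: place 5U, 0U left
rack 4: place 4U, 6U left

11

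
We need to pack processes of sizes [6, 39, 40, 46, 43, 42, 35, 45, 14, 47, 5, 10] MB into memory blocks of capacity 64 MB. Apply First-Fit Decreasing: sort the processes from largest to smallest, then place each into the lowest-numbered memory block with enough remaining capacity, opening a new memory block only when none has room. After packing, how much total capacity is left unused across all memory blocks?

Sorted descending: 47, 46, 45, 43, 42, 40, 39, 35, 14, 10, 6, 5.
memory block 1: place 47 MB, 17 MB left
memory block 2: place 46 MB, 18 MB left
memory block 3: place 45 MB, 19 MB left
memory block 4: place 43 MB, 21 MB left
memory block 5: place 42 MB, 22 MB left
memory block 6: place 40 MB, 24 MB left
memory block 7: place 39 MB, 25 MB left
memory block 8: place 35 MB, 29 MB left
memory block 1: place 14 MB, 3 MB left
memory block 2: place 10 MB, 8 MB left
memory block 2: place 6 MB, 2 MB left
memory block 3: place 5 MB, 14 MB left
8 memory blocks × 64 MB = 512 MB; used 372 MB; unused 140 MB.

140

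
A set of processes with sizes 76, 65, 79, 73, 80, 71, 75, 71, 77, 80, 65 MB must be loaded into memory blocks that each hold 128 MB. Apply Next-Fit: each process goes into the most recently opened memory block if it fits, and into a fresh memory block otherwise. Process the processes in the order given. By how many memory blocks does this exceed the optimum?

0

Next-Fit: [76] [65] [79] [73] [80] [71] [75] [71] [77] [80] [65] → 11 memory blocks.
11 processes exceed 64 MB (half the capacity), and no two of those can share a memory block, so at least 11 memory blocks are needed.
So 11 is already optimal.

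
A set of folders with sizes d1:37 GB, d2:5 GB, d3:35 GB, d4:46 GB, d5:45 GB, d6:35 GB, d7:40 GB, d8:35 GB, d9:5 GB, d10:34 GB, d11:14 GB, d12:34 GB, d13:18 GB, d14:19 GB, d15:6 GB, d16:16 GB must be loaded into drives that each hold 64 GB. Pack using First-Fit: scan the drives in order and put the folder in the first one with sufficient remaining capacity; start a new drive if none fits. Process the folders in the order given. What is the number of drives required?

drive 1: place d1 (37 GB), 27 GB left
drive 1: place d2 (5 GB), 22 GB left
drive 2: place d3 (35 GB), 29 GB left
drive 3: place d4 (46 GB), 18 GB left
drive 4: place d5 (45 GB), 19 GB left
drive 5: place d6 (35 GB), 29 GB left
drive 6: place d7 (40 GB), 24 GB left
drive 7: place d8 (35 GB), 29 GB left
drive 1: place d9 (5 GB), 17 GB left
drive 8: place d10 (34 GB), 30 GB left
drive 1: place d11 (14 GB), 3 GB left
drive 9: place d12 (34 GB), 30 GB left
drive 2: place d13 (18 GB), 11 GB left
drive 4: place d14 (19 GB), 0 GB left
drive 2: place d15 (6 GB), 5 GB left
drive 3: place d16 (16 GB), 2 GB left

9 drives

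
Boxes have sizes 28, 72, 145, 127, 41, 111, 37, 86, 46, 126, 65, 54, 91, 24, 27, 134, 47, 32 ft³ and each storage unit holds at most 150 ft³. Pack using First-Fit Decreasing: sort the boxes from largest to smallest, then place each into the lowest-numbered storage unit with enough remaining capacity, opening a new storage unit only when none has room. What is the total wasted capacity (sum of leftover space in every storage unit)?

Sorted descending: 145, 134, 127, 126, 111, 91, 86, 72, 65, 54, 47, 46, 41, 37, 32, 28, 27, 24.
storage unit 1: place 145 ft³, 5 ft³ left
storage unit 2: place 134 ft³, 16 ft³ left
storage unit 3: place 127 ft³, 23 ft³ left
storage unit 4: place 126 ft³, 24 ft³ left
storage unit 5: place 111 ft³, 39 ft³ left
storage unit 6: place 91 ft³, 59 ft³ left
storage unit 7: place 86 ft³, 64 ft³ left
storage unit 8: place 72 ft³, 78 ft³ left
storage unit 8: place 65 ft³, 13 ft³ left
storage unit 6: place 54 ft³, 5 ft³ left
storage unit 7: place 47 ft³, 17 ft³ left
storage unit 9: place 46 ft³, 104 ft³ left
storage unit 9: place 41 ft³, 63 ft³ left
storage unit 5: place 37 ft³, 2 ft³ left
storage unit 9: place 32 ft³, 31 ft³ left
storage unit 9: place 28 ft³, 3 ft³ left
storage unit 10: place 27 ft³, 123 ft³ left
storage unit 4: place 24 ft³, 0 ft³ left
10 storage units × 150 ft³ = 1500 ft³; used 1293 ft³; unused 207 ft³.

207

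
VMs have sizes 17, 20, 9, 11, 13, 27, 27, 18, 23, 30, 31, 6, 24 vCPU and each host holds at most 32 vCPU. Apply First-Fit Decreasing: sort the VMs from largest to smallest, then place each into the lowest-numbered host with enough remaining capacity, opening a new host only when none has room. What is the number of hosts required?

9 hosts

Sorted descending: 31, 30, 27, 27, 24, 23, 20, 18, 17, 13, 11, 9, 6.
host 1: place 31 vCPU, 1 vCPU left
host 2: place 30 vCPU, 2 vCPU left
host 3: place 27 vCPU, 5 vCPU left
host 4: place 27 vCPU, 5 vCPU left
host 5: place 24 vCPU, 8 vCPU left
host 6: place 23 vCPU, 9 vCPU left
host 7: place 20 vCPU, 12 vCPU left
host 8: place 18 vCPU, 14 vCPU left
host 9: place 17 vCPU, 15 vCPU left
host 8: place 13 vCPU, 1 vCPU left
host 7: place 11 vCPU, 1 vCPU left
host 6: place 9 vCPU, 0 vCPU left
host 5: place 6 vCPU, 2 vCPU left
Final hosts: [31] [30] [27] [27] [24,6] [23,9] [20,11] [18,13] [17].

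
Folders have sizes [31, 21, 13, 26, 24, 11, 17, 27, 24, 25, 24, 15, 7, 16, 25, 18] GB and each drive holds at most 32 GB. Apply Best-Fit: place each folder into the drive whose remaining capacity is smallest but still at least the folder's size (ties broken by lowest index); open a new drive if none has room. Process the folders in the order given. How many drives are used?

Put 31 GB in drive 1; 1 GB remain.
Put 21 GB in drive 2; 11 GB remain.
Put 13 GB in drive 3; 19 GB remain.
Put 26 GB in drive 4; 6 GB remain.
Put 24 GB in drive 5; 8 GB remain.
Put 11 GB in drive 2; 0 GB remain.
Put 17 GB in drive 3; 2 GB remain.
Put 27 GB in drive 6; 5 GB remain.
Put 24 GB in drive 7; 8 GB remain.
Put 25 GB in drive 8; 7 GB remain.
Put 24 GB in drive 9; 8 GB remain.
Put 15 GB in drive 10; 17 GB remain.
Put 7 GB in drive 8; 0 GB remain.
Put 16 GB in drive 10; 1 GB remain.
Put 25 GB in drive 11; 7 GB remain.
Put 18 GB in drive 12; 14 GB remain.

12 drives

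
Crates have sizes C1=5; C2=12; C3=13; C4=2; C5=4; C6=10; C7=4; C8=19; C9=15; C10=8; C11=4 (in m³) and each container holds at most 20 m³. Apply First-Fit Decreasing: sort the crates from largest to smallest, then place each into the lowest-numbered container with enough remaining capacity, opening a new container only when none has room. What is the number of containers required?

5

Sorted descending: 19, 15, 13, 12, 10, 8, 5, 4, 4, 4, 2.
Put 19 m³ in container 1; 1 m³ remain.
Put 15 m³ in container 2; 5 m³ remain.
Put 13 m³ in container 3; 7 m³ remain.
Put 12 m³ in container 4; 8 m³ remain.
Put 10 m³ in container 5; 10 m³ remain.
Put 8 m³ in container 4; 0 m³ remain.
Put 5 m³ in container 2; 0 m³ remain.
Put 4 m³ in container 3; 3 m³ remain.
Put 4 m³ in container 5; 6 m³ remain.
Put 4 m³ in container 5; 2 m³ remain.
Put 2 m³ in container 3; 1 m³ remain.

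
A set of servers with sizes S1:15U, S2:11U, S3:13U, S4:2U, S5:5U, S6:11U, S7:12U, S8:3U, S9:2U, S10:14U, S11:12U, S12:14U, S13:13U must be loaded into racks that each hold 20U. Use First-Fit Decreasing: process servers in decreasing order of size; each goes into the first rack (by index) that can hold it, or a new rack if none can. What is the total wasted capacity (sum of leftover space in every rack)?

53

Sorted descending: 15, 14, 14, 13, 13, 12, 12, 11, 11, 5, 3, 2, 2.
15U → rack 1 (remaining 5U)
14U → rack 2 (remaining 6U)
14U → rack 3 (remaining 6U)
13U → rack 4 (remaining 7U)
13U → rack 5 (remaining 7U)
12U → rack 6 (remaining 8U)
12U → rack 7 (remaining 8U)
11U → rack 8 (remaining 9U)
11U → rack 9 (remaining 9U)
5U → rack 1 (remaining 0U)
3U → rack 2 (remaining 3U)
2U → rack 2 (remaining 1U)
2U → rack 3 (remaining 4U)
9 racks × 20U = 180U; used 127U; unused 53U.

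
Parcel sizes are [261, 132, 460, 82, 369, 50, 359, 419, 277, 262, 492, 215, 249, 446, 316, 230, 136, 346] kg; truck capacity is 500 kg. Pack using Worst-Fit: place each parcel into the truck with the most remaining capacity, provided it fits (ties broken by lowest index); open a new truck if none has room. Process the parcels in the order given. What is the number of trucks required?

Put 261 kg in truck 1; 239 kg remain.
Put 132 kg in truck 1; 107 kg remain.
Put 460 kg in truck 2; 40 kg remain.
Put 82 kg in truck 1; 25 kg remain.
Put 369 kg in truck 3; 131 kg remain.
Put 50 kg in truck 3; 81 kg remain.
Put 359 kg in truck 4; 141 kg remain.
Put 419 kg in truck 5; 81 kg remain.
Put 277 kg in truck 6; 223 kg remain.
Put 262 kg in truck 7; 238 kg remain.
Put 492 kg in truck 8; 8 kg remain.
Put 215 kg in truck 7; 23 kg remain.
Put 249 kg in truck 9; 251 kg remain.
Put 446 kg in truck 10; 54 kg remain.
Put 316 kg in truck 11; 184 kg remain.
Put 230 kg in truck 9; 21 kg remain.
Put 136 kg in truck 6; 87 kg remain.
Put 346 kg in truck 12; 154 kg remain.
Final trucks: [261,132,82] [460] [369,50] [359] [419] [277,136] [262,215] [492] [249,230] [446] [316] [346].

12 trucks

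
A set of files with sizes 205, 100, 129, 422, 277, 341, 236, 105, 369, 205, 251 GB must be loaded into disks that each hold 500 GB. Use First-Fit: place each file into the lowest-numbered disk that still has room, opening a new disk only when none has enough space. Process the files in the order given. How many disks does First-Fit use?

7 disks

disk 1: place 205 GB, 295 GB left
disk 1: place 100 GB, 195 GB left
disk 1: place 129 GB, 66 GB left
disk 2: place 422 GB, 78 GB left
disk 3: place 277 GB, 223 GB left
disk 4: place 341 GB, 159 GB left
disk 5: place 236 GB, 264 GB left
disk 3: place 105 GB, 118 GB left
disk 6: place 369 GB, 131 GB left
disk 5: place 205 GB, 59 GB left
disk 7: place 251 GB, 249 GB left
Final disks: [205,100,129] [422] [277,105] [341] [236,205] [369] [251].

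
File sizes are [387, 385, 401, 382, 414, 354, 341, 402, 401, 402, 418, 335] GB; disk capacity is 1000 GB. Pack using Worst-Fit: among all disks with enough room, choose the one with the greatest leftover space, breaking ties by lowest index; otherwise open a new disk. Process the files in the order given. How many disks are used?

6

Put 387 GB in disk 1; 613 GB remain.
Put 385 GB in disk 1; 228 GB remain.
Put 401 GB in disk 2; 599 GB remain.
Put 382 GB in disk 2; 217 GB remain.
Put 414 GB in disk 3; 586 GB remain.
Put 354 GB in disk 3; 232 GB remain.
Put 341 GB in disk 4; 659 GB remain.
Put 402 GB in disk 4; 257 GB remain.
Put 401 GB in disk 5; 599 GB remain.
Put 402 GB in disk 5; 197 GB remain.
Put 418 GB in disk 6; 582 GB remain.
Put 335 GB in disk 6; 247 GB remain.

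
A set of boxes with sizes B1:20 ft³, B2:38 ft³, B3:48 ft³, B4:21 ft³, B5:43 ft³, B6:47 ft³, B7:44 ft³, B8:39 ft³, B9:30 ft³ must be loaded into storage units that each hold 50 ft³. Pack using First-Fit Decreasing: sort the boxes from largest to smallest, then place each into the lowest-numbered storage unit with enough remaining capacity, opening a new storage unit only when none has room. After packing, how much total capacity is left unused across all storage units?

Sorted descending: 48, 47, 44, 43, 39, 38, 30, 21, 20.
Put 48 ft³ in storage unit 1; 2 ft³ remain.
Put 47 ft³ in storage unit 2; 3 ft³ remain.
Put 44 ft³ in storage unit 3; 6 ft³ remain.
Put 43 ft³ in storage unit 4; 7 ft³ remain.
Put 39 ft³ in storage unit 5; 11 ft³ remain.
Put 38 ft³ in storage unit 6; 12 ft³ remain.
Put 30 ft³ in storage unit 7; 20 ft³ remain.
Put 21 ft³ in storage unit 8; 29 ft³ remain.
Put 20 ft³ in storage unit 7; 0 ft³ remain.
8 storage units × 50 ft³ = 400 ft³; used 330 ft³; unused 70 ft³.

70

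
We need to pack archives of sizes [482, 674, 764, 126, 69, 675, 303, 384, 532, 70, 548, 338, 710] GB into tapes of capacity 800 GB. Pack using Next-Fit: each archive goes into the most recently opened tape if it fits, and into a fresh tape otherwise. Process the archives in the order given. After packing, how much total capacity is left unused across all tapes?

tape 1: place 482 GB, 318 GB left
tape 2: place 674 GB, 126 GB left
tape 3: place 764 GB, 36 GB left
tape 4: place 126 GB, 674 GB left
tape 4: place 69 GB, 605 GB left
tape 5: place 675 GB, 125 GB left
tape 6: place 303 GB, 497 GB left
tape 6: place 384 GB, 113 GB left
tape 7: place 532 GB, 268 GB left
tape 7: place 70 GB, 198 GB left
tape 8: place 548 GB, 252 GB left
tape 9: place 338 GB, 462 GB left
tape 10: place 710 GB, 90 GB left
10 tapes × 800 GB = 8000 GB; used 5675 GB; unused 2325 GB.

2325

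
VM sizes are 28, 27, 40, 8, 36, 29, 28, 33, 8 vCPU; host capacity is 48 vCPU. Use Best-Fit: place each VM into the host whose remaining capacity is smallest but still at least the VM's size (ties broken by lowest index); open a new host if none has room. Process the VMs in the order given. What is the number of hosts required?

7

Put 28 vCPU in host 1; 20 vCPU remain.
Put 27 vCPU in host 2; 21 vCPU remain.
Put 40 vCPU in host 3; 8 vCPU remain.
Put 8 vCPU in host 3; 0 vCPU remain.
Put 36 vCPU in host 4; 12 vCPU remain.
Put 29 vCPU in host 5; 19 vCPU remain.
Put 28 vCPU in host 6; 20 vCPU remain.
Put 33 vCPU in host 7; 15 vCPU remain.
Put 8 vCPU in host 4; 4 vCPU remain.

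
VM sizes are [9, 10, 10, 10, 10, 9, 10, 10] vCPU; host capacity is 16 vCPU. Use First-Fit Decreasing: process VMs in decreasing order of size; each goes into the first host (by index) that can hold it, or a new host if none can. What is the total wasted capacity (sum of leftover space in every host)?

50

Sorted descending: 10, 10, 10, 10, 10, 10, 9, 9.
10 vCPU → host 1 (remaining 6 vCPU)
10 vCPU → host 2 (remaining 6 vCPU)
10 vCPU → host 3 (remaining 6 vCPU)
10 vCPU → host 4 (remaining 6 vCPU)
10 vCPU → host 5 (remaining 6 vCPU)
10 vCPU → host 6 (remaining 6 vCPU)
9 vCPU → host 7 (remaining 7 vCPU)
9 vCPU → host 8 (remaining 7 vCPU)
8 hosts × 16 vCPU = 128 vCPU; used 78 vCPU; unused 50 vCPU.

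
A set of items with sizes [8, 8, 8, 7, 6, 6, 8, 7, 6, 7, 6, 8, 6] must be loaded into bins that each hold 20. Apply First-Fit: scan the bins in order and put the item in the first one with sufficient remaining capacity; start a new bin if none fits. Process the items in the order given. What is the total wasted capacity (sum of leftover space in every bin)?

8 → bin 1 (remaining 12)
8 → bin 1 (remaining 4)
8 → bin 2 (remaining 12)
7 → bin 2 (remaining 5)
6 → bin 3 (remaining 14)
6 → bin 3 (remaining 8)
8 → bin 3 (remaining 0)
7 → bin 4 (remaining 13)
6 → bin 4 (remaining 7)
7 → bin 4 (remaining 0)
6 → bin 5 (remaining 14)
8 → bin 5 (remaining 6)
6 → bin 5 (remaining 0)
5 bins × 20 = 100; used 91; unused 9.

9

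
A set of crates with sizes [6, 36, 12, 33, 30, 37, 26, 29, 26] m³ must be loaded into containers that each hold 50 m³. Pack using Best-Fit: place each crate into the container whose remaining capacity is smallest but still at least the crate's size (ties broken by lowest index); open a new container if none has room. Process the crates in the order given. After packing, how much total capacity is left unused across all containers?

container 1: place 6 m³, 44 m³ left
container 1: place 36 m³, 8 m³ left
container 2: place 12 m³, 38 m³ left
container 2: place 33 m³, 5 m³ left
container 3: place 30 m³, 20 m³ left
container 4: place 37 m³, 13 m³ left
container 5: place 26 m³, 24 m³ left
container 6: place 29 m³, 21 m³ left
container 7: place 26 m³, 24 m³ left
7 containers × 50 m³ = 350 m³; used 235 m³; unused 115 m³.

115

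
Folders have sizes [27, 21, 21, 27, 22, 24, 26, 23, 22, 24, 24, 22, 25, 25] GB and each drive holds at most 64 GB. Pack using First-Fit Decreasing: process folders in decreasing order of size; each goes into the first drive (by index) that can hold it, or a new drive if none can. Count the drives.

Sorted descending: 27, 27, 26, 25, 25, 24, 24, 24, 23, 22, 22, 22, 21, 21.
Put 27 GB in drive 1; 37 GB remain.
Put 27 GB in drive 1; 10 GB remain.
Put 26 GB in drive 2; 38 GB remain.
Put 25 GB in drive 2; 13 GB remain.
Put 25 GB in drive 3; 39 GB remain.
Put 24 GB in drive 3; 15 GB remain.
Put 24 GB in drive 4; 40 GB remain.
Put 24 GB in drive 4; 16 GB remain.
Put 23 GB in drive 5; 41 GB remain.
Put 22 GB in drive 5; 19 GB remain.
Put 22 GB in drive 6; 42 GB remain.
Put 22 GB in drive 6; 20 GB remain.
Put 21 GB in drive 7; 43 GB remain.
Put 21 GB in drive 7; 22 GB remain.

7 drives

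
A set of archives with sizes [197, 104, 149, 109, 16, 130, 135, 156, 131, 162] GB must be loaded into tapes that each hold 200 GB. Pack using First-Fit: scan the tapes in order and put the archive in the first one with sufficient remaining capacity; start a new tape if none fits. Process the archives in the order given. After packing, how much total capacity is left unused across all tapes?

tape 1: place 197 GB, 3 GB left
tape 2: place 104 GB, 96 GB left
tape 3: place 149 GB, 51 GB left
tape 4: place 109 GB, 91 GB left
tape 2: place 16 GB, 80 GB left
tape 5: place 130 GB, 70 GB left
tape 6: place 135 GB, 65 GB left
tape 7: place 156 GB, 44 GB left
tape 8: place 131 GB, 69 GB left
tape 9: place 162 GB, 38 GB left
9 tapes × 200 GB = 1800 GB; used 1289 GB; unused 511 GB.

511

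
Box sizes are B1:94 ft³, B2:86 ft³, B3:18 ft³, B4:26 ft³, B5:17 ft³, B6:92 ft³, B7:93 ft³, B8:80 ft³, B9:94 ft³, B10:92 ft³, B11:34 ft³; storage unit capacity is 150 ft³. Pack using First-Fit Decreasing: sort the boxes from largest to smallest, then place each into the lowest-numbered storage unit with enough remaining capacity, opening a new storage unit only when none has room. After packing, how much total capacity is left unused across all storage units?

Sorted descending: 94, 94, 93, 92, 92, 86, 80, 34, 26, 18, 17.
storage unit 1: place 94 ft³, 56 ft³ left
storage unit 2: place 94 ft³, 56 ft³ left
storage unit 3: place 93 ft³, 57 ft³ left
storage unit 4: place 92 ft³, 58 ft³ left
storage unit 5: place 92 ft³, 58 ft³ left
storage unit 6: place 86 ft³, 64 ft³ left
storage unit 7: place 80 ft³, 70 ft³ left
storage unit 1: place 34 ft³, 22 ft³ left
storage unit 2: place 26 ft³, 30 ft³ left
storage unit 1: place 18 ft³, 4 ft³ left
storage unit 2: place 17 ft³, 13 ft³ left
7 storage units × 150 ft³ = 1050 ft³; used 726 ft³; unused 324 ft³.

324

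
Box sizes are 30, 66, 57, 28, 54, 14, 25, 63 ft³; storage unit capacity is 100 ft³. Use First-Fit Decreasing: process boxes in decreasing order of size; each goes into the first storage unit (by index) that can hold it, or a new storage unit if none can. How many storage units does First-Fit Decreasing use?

Sorted descending: 66, 63, 57, 54, 30, 28, 25, 14.
Put 66 ft³ in storage unit 1; 34 ft³ remain.
Put 63 ft³ in storage unit 2; 37 ft³ remain.
Put 57 ft³ in storage unit 3; 43 ft³ remain.
Put 54 ft³ in storage unit 4; 46 ft³ remain.
Put 30 ft³ in storage unit 1; 4 ft³ remain.
Put 28 ft³ in storage unit 2; 9 ft³ remain.
Put 25 ft³ in storage unit 3; 18 ft³ remain.
Put 14 ft³ in storage unit 3; 4 ft³ remain.
Final storage units: [66,30] [63,28] [57,25,14] [54].

4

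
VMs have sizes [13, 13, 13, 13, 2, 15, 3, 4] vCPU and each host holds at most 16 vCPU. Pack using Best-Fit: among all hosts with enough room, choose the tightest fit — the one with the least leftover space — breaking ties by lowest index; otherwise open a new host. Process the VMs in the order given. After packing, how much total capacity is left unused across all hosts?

host 1: place 13 vCPU, 3 vCPU left
host 2: place 13 vCPU, 3 vCPU left
host 3: place 13 vCPU, 3 vCPU left
host 4: place 13 vCPU, 3 vCPU left
host 1: place 2 vCPU, 1 vCPU left
host 5: place 15 vCPU, 1 vCPU left
host 2: place 3 vCPU, 0 vCPU left
host 6: place 4 vCPU, 12 vCPU left
6 hosts × 16 vCPU = 96 vCPU; used 76 vCPU; unused 20 vCPU.

20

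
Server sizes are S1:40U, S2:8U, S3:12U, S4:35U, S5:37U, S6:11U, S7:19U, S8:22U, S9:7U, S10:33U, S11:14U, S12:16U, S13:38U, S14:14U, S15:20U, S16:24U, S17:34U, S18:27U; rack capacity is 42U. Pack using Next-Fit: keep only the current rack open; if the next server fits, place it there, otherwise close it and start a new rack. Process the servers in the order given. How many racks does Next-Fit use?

S1 (40U) → rack 1 (remaining 2U)
S2 (8U) → rack 2 (remaining 34U)
S3 (12U) → rack 2 (remaining 22U)
S4 (35U) → rack 3 (remaining 7U)
S5 (37U) → rack 4 (remaining 5U)
S6 (11U) → rack 5 (remaining 31U)
S7 (19U) → rack 5 (remaining 12U)
S8 (22U) → rack 6 (remaining 20U)
S9 (7U) → rack 6 (remaining 13U)
S10 (33U) → rack 7 (remaining 9U)
S11 (14U) → rack 8 (remaining 28U)
S12 (16U) → rack 8 (remaining 12U)
S13 (38U) → rack 9 (remaining 4U)
S14 (14U) → rack 10 (remaining 28U)
S15 (20U) → rack 10 (remaining 8U)
S16 (24U) → rack 11 (remaining 18U)
S17 (34U) → rack 12 (remaining 8U)
S18 (27U) → rack 13 (remaining 15U)

13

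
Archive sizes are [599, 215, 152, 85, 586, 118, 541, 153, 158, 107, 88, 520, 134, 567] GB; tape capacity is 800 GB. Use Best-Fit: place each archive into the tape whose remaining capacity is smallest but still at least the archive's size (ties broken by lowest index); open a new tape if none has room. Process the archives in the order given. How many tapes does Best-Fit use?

6

Put 599 GB in tape 1; 201 GB remain.
Put 215 GB in tape 2; 585 GB remain.
Put 152 GB in tape 1; 49 GB remain.
Put 85 GB in tape 2; 500 GB remain.
Put 586 GB in tape 3; 214 GB remain.
Put 118 GB in tape 3; 96 GB remain.
Put 541 GB in tape 4; 259 GB remain.
Put 153 GB in tape 4; 106 GB remain.
Put 158 GB in tape 2; 342 GB remain.
Put 107 GB in tape 2; 235 GB remain.
Put 88 GB in tape 3; 8 GB remain.
Put 520 GB in tape 5; 280 GB remain.
Put 134 GB in tape 2; 101 GB remain.
Put 567 GB in tape 6; 233 GB remain.
Final tapes: [599,152] [215,85,158,107,134] [586,118,88] [541,153] [520] [567].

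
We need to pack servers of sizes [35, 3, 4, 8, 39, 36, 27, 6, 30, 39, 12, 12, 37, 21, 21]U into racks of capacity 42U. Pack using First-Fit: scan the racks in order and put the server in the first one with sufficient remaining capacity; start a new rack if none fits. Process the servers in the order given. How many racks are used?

9 racks

rack 1: place 35U, 7U left
rack 1: place 3U, 4U left
rack 1: place 4U, 0U left
rack 2: place 8U, 34U left
rack 3: place 39U, 3U left
rack 4: place 36U, 6U left
rack 2: place 27U, 7U left
rack 2: place 6U, 1U left
rack 5: place 30U, 12U left
rack 6: place 39U, 3U left
rack 5: place 12U, 0U left
rack 7: place 12U, 30U left
rack 8: place 37U, 5U left
rack 7: place 21U, 9U left
rack 9: place 21U, 21U left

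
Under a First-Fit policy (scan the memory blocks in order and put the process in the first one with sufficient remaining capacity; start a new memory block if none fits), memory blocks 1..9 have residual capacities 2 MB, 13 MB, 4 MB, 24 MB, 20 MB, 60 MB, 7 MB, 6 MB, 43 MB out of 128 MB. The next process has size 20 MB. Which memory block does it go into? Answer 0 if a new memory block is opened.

Memory blocks with room: memory block 4 (24 MB), memory block 5 (20 MB), memory block 6 (60 MB), memory block 9 (43 MB).
The first with room is memory block 4.

4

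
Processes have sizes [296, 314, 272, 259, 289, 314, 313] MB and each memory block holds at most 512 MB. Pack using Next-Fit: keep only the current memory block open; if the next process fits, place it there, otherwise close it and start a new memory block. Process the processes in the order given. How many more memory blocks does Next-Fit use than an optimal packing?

Next-Fit: [296] [314] [272] [259] [289] [314] [313] → 7 memory blocks.
7 processes exceed 256 MB (half the capacity), and no two of those can share a memory block, so at least 7 memory blocks are needed.
So 7 is already optimal.

0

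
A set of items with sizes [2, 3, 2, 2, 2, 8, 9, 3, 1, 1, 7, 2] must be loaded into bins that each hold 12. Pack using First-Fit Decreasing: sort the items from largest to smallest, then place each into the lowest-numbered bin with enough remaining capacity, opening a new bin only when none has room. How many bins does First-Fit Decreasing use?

Sorted descending: 9, 8, 7, 3, 3, 2, 2, 2, 2, 2, 1, 1.
Put 9 in bin 1; 3 remain.
Put 8 in bin 2; 4 remain.
Put 7 in bin 3; 5 remain.
Put 3 in bin 1; 0 remain.
Put 3 in bin 2; 1 remain.
Put 2 in bin 3; 3 remain.
Put 2 in bin 3; 1 remain.
Put 2 in bin 4; 10 remain.
Put 2 in bin 4; 8 remain.
Put 2 in bin 4; 6 remain.
Put 1 in bin 2; 0 remain.
Put 1 in bin 3; 0 remain.
Final bins: [9,3] [8,3,1] [7,2,2,1] [2,2,2].

4 bins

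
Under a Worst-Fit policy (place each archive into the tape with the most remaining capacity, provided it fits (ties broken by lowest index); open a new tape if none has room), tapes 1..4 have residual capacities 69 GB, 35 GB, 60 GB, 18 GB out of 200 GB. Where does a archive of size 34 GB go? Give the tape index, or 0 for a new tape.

1

Tapes with room: tape 1 (69 GB), tape 2 (35 GB), tape 3 (60 GB).
Most room is tape 1 with 69 GB free.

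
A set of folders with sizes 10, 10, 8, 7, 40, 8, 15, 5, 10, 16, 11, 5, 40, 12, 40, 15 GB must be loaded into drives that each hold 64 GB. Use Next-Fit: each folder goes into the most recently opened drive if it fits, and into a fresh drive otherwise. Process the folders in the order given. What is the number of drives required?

5 drives

Put 10 GB in drive 1; 54 GB remain.
Put 10 GB in drive 1; 44 GB remain.
Put 8 GB in drive 1; 36 GB remain.
Put 7 GB in drive 1; 29 GB remain.
Put 40 GB in drive 2; 24 GB remain.
Put 8 GB in drive 2; 16 GB remain.
Put 15 GB in drive 2; 1 GB remain.
Put 5 GB in drive 3; 59 GB remain.
Put 10 GB in drive 3; 49 GB remain.
Put 16 GB in drive 3; 33 GB remain.
Put 11 GB in drive 3; 22 GB remain.
Put 5 GB in drive 3; 17 GB remain.
Put 40 GB in drive 4; 24 GB remain.
Put 12 GB in drive 4; 12 GB remain.
Put 40 GB in drive 5; 24 GB remain.
Put 15 GB in drive 5; 9 GB remain.
Final drives: [10,10,8,7] [40,8,15] [5,10,16,11,5] [40,12] [40,15].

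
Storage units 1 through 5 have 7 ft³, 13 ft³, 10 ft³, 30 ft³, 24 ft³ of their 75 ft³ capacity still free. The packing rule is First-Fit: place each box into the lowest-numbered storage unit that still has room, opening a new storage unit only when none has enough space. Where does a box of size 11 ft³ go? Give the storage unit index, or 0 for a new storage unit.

Storage units with room: storage unit 2 (13 ft³), storage unit 4 (30 ft³), storage unit 5 (24 ft³).
The first with room is storage unit 2.

2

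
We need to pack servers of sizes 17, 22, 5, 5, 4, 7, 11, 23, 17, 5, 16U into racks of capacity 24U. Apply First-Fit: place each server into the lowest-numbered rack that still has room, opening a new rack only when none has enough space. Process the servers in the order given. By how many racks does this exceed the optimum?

1

First-Fit: [17,5] [22] [5,4,7,5] [11] [23] [17] [16] → 7 racks.
Total size 132U; any packing needs at least ⌈132/24⌉ = 6 racks.
An optimal packing achieves that bound: [23] [22] [17,7] [17,5] [16,5] [11,5,4] → 6 racks.
Excess: 7 − 6 = 1.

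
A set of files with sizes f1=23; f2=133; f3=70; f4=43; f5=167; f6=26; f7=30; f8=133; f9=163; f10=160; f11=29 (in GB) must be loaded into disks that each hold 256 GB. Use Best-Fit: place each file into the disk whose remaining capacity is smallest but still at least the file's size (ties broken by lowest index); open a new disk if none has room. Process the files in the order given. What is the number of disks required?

5

f1 (23 GB) → disk 1 (remaining 233 GB)
f2 (133 GB) → disk 1 (remaining 100 GB)
f3 (70 GB) → disk 1 (remaining 30 GB)
f4 (43 GB) → disk 2 (remaining 213 GB)
f5 (167 GB) → disk 2 (remaining 46 GB)
f6 (26 GB) → disk 1 (remaining 4 GB)
f7 (30 GB) → disk 2 (remaining 16 GB)
f8 (133 GB) → disk 3 (remaining 123 GB)
f9 (163 GB) → disk 4 (remaining 93 GB)
f10 (160 GB) → disk 5 (remaining 96 GB)
f11 (29 GB) → disk 4 (remaining 64 GB)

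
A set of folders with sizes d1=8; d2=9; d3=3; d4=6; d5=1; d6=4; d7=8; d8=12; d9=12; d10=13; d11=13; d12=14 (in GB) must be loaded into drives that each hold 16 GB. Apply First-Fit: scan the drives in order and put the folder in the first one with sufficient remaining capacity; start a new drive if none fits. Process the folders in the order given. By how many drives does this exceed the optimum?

First-Fit: [8,3,1,4] [9,6] [8] [12] [12] [13] [13] [14] → 8 drives.
Total size 103 GB; any packing needs at least ⌈103/16⌉ = 7 drives.
An optimal packing achieves that bound: [14,1] [13,3] [13] [12,4] [12] [9,6] [8,8] → 7 drives.
Excess: 8 − 7 = 1.

1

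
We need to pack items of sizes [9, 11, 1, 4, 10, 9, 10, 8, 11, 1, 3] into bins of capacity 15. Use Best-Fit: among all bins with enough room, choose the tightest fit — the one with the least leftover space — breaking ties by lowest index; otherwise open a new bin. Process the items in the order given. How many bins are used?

7 bins

Put 9 in bin 1; 6 remain.
Put 11 in bin 2; 4 remain.
Put 1 in bin 2; 3 remain.
Put 4 in bin 1; 2 remain.
Put 10 in bin 3; 5 remain.
Put 9 in bin 4; 6 remain.
Put 10 in bin 5; 5 remain.
Put 8 in bin 6; 7 remain.
Put 11 in bin 7; 4 remain.
Put 1 in bin 1; 1 remain.
Put 3 in bin 2; 0 remain.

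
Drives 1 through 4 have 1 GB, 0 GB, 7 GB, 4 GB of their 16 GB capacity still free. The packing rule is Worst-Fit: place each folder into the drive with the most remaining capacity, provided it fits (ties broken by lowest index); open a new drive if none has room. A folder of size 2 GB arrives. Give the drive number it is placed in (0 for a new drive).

3

Drives with room: drive 3 (7 GB), drive 4 (4 GB).
Most room is drive 3 with 7 GB free.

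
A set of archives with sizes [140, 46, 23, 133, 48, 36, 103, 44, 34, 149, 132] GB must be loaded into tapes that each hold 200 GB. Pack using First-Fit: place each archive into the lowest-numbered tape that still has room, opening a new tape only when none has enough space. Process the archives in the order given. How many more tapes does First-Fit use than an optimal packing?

0

First-Fit: [140,46] [23,133,36] [48,103,44] [34,149] [132] → 5 tapes.
Total size 888 GB; any packing needs at least ⌈888/200⌉ = 5 tapes.
So 5 is already optimal.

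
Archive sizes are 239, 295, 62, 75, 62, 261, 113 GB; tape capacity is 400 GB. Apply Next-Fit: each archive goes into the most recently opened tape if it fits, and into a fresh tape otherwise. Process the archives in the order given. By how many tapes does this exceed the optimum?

1

Next-Fit: [239] [295,62] [75,62,261] [113] → 4 tapes.
Total size 1107 GB; any packing needs at least ⌈1107/400⌉ = 3 tapes.
An optimal packing achieves that bound: [295,75] [261,113] [239,62,62] → 3 tapes.
Excess: 4 − 3 = 1.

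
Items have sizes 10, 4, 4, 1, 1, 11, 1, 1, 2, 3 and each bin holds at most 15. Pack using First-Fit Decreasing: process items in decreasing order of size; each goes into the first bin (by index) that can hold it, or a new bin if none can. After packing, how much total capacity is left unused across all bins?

7

Sorted descending: 11, 10, 4, 4, 3, 2, 1, 1, 1, 1.
Put 11 in bin 1; 4 remain.
Put 10 in bin 2; 5 remain.
Put 4 in bin 1; 0 remain.
Put 4 in bin 2; 1 remain.
Put 3 in bin 3; 12 remain.
Put 2 in bin 3; 10 remain.
Put 1 in bin 2; 0 remain.
Put 1 in bin 3; 9 remain.
Put 1 in bin 3; 8 remain.
Put 1 in bin 3; 7 remain.
3 bins × 15 = 45; used 38; unused 7.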